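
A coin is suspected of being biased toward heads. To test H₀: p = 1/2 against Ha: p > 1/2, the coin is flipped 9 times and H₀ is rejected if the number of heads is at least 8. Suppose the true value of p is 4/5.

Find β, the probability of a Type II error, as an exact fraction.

β = P(fail to reject H₀ | Ha true) = P(K ≤ 7 | p = 4/5), K ~ Binomial(9, 4/5).
Adding the binomial probabilities P(K=0)+…+P(K=7) at p = 4/5 gives 1101157/1953125.

1101157/1953125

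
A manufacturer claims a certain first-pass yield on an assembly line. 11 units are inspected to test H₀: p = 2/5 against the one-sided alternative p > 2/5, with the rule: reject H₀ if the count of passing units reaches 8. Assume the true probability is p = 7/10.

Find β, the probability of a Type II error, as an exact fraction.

1076094153/2500000000

Under the alternative p = 7/10, Y ~ Binomial(11, 7/10); β is the probability the test does not reject, P(Y < 8).
Summing C(11,j)·(7/10)^j·(3/10)^{11-j} for j = 0..7 gives 1076094153/2500000000.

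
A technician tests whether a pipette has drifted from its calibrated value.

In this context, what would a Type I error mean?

With the conventional null hypothesis that the instrument is correctly calibrated:
A Type I error is rejecting H₀ when H₀ is true.
Here that means pulling the instrument for recalibration when actually the instrument is correctly calibrated.

A Type I error would mean concluding that the instrument has drifted out of calibration when in fact the instrument is correctly calibrated.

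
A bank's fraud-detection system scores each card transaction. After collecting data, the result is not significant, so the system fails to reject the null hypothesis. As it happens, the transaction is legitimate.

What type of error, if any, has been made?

The conventional null hypothesis here is that the transaction is legitimate.
The test retained a true H₀ — the decision matches the true state.

No error — this is a correct decision.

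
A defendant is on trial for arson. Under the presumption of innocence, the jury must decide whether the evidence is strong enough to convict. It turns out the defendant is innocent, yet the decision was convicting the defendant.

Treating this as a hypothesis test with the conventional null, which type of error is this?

Type I error

The null hypothesis here is that the defendant is innocent.
'Convicting the defendant' corresponds to rejecting H₀.
H₀ was rejected but H₀ is true — a Type I error (false positive).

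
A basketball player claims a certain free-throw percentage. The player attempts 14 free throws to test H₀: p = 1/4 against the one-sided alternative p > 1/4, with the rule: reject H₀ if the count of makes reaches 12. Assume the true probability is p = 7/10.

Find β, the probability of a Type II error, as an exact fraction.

41958212136219/50000000000000

Under the alternative p = 7/10, X ~ Binomial(14, 7/10); β is the probability the test does not reject, P(X < 12).
Adding the binomial probabilities P(X=0)+…+P(X=11) at p = 7/10 gives 41958212136219/50000000000000.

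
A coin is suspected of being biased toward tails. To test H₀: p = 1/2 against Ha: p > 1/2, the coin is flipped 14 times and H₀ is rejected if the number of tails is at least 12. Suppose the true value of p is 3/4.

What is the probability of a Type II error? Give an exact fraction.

96485417/134217728

β = P(fail to reject H₀ | Ha true) = P(K ≤ 11 | p = 3/4), K ~ Binomial(14, 3/4).
Summing C(14,j)·(3/4)^j·(1/4)^{14-j} for j = 0..11 gives 96485417/134217728.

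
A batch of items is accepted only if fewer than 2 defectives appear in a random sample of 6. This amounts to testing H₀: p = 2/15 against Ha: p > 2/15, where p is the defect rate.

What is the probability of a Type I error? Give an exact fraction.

84332/455625

Under H₀, S ~ Binomial(6, 2/15); the Type I error rate is P(S ≥ 2).
Computing the lower-tail complement: 1 − 371293/455625 = 84332/455625.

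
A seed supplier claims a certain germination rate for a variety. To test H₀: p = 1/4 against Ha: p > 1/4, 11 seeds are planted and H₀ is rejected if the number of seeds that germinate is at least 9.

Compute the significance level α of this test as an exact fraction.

529/4194304

The Type I error probability is α = P(Y ≥ 9) computed under H₀, where Y ~ Binomial(11, 1/4).
Summing C(11,j)(1/4)^j(3/4)^{11−j} for j = 9,…,11 gives 529/4194304.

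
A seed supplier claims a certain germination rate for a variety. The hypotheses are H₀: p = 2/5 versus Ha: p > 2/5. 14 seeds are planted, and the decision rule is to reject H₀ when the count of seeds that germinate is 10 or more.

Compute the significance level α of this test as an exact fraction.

21373952/1220703125

The Type I error probability is α = P(Y ≥ 10) computed under H₀, where Y ~ Binomial(14, 2/5).
Adding the binomial terms for j = 10 through 14 with p = 2/5 yields 21373952/1220703125.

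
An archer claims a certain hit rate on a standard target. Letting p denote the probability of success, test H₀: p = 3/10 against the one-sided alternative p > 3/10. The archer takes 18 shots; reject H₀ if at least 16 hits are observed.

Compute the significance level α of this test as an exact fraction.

84845087091/250000000000000000

α = P(reject H₀ | H₀ true) = P(X ≥ 16 | p = 3/10), with X ~ Binomial(18, 3/10).
Adding the binomial terms for j = 16 through 18 with p = 3/10 yields 84845087091/250000000000000000.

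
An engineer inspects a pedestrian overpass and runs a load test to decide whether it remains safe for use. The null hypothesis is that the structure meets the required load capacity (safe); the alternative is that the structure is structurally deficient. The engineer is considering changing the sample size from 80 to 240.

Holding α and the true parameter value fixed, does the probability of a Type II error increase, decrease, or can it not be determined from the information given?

It decreases.

A larger sample reduces the standard error, pulling the sampling distribution under Ha further from the non-rejection region.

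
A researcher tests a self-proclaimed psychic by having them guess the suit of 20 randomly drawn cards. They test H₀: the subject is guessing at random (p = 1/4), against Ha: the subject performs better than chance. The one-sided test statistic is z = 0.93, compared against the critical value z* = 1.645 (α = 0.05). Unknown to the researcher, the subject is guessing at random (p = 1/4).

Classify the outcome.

No error — this is a correct decision.

Since z = 0.93 ≤ z* = 1.645, H₀ is not rejected.
H₀ is true (actually the subject is guessing at random (p = 1/4)).
The decision matches the true state — no error.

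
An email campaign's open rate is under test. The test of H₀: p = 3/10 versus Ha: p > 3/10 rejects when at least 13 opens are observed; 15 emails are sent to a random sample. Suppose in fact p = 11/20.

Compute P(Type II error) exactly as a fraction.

β = P(fail to reject H₀ | Ha true) = P(K ≤ 12 | p = 11/20), K ~ Binomial(15, 11/20).
Summing C(15,j)·(11/20)^j·(9/20)^{15-j} for j = 0..12 gives 32418940857512713659/32768000000000000000.

32418940857512713659/32768000000000000000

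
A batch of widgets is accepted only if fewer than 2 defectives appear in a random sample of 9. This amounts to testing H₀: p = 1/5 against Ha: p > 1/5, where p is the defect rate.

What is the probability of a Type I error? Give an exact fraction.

1101157/1953125

α = P(reject H₀ | H₀ true) = P(Y ≥ 2 | p = 1/5), Y ~ Binomial(9, 1/5).
α = 1 − P(Y ≤ 1) = 1 − 851968/1953125 = 1101157/1953125.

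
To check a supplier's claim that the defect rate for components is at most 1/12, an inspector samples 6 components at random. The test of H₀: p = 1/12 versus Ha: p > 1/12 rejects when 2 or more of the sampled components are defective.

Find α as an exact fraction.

Under H₀, Y ~ Binomial(6, 1/12); the Type I error rate is P(Y ≥ 2).
Computing the lower-tail complement: 1 − 2737867/2985984 = 248117/2985984.

248117/2985984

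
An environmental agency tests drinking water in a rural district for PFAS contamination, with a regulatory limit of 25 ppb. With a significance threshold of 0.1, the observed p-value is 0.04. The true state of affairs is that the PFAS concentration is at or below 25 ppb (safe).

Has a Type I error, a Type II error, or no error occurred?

Type I error

The conventional null hypothesis is that the PFAS concentration is at or below 25 ppb (safe).
Since p = 0.04 < α = 0.1, H₀ is rejected.
H₀ is true (actually the PFAS concentration is at or below 25 ppb (safe)).
Rejecting a true H₀ is a Type I error.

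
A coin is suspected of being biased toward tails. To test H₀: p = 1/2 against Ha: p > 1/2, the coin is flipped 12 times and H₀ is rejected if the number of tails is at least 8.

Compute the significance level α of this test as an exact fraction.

397/2048

The Type I error probability is α = P(X ≥ 8) computed under H₀, where X ~ Binomial(12, 1/2).
That's C(12,8) + C(12,9) + C(12,10) + C(12,11) + C(12,12) over 2^12, i.e. (495 + 220 + 66 + 12 + 1)/4096 = 794/4096 = 397/2048.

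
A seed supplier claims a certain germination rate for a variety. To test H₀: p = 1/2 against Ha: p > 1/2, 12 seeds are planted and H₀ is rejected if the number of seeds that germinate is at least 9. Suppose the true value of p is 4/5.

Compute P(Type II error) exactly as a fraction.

10030813/48828125

A Type II error is failing to reject when Ha holds: with p = 4/5, β = P(Y ≤ 8).
Summing C(12,j)·(4/5)^j·(1/5)^{12-j} for j = 0..8 gives 10030813/48828125.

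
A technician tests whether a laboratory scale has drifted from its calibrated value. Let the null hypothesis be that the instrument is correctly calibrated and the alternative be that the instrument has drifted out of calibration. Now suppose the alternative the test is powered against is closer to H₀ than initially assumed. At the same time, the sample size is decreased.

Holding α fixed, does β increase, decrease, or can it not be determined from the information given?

It increases.

When the true parameter is near the null value, the test has a harder time distinguishing Ha from H₀. Reducing n widens both sampling distributions, so the test has less ability to distinguish Ha from H₀. Both changes push β in the same direction.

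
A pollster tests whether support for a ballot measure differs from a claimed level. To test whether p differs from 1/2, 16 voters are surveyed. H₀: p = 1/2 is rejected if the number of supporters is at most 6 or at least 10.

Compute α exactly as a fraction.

Under H₀, Y ~ Binomial(16, 1/2); α is the probability of landing in either tail, P(Y ≤ 6) + P(Y ≥ 10).
The two tails are symmetric, so α = 2·(1 + 16 + 120 + 560 + 1820 + 4368 + 8008)/2^16 = 29786/65536 = 14893/32768.

14893/32768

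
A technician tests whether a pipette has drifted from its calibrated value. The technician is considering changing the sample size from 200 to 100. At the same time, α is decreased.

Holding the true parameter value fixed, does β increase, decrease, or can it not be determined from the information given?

It increases.

Reducing n widens both sampling distributions, so the test has less ability to distinguish Ha from H₀. A smaller α moves the rejection region further into the tail. With the alternative true, more outcomes now fall outside the rejection region, so failing to reject becomes more likely. Both changes push β in the same direction.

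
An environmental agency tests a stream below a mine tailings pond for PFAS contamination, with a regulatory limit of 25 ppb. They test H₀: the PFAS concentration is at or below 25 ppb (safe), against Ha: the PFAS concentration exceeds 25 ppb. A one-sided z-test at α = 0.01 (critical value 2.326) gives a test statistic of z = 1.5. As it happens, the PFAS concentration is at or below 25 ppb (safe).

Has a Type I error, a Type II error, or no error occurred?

Since z = 1.5 ≤ z* = 2.326, H₀ is not rejected.
H₀ is true (actually the PFAS concentration is at or below 25 ppb (safe)).
The decision matches the true state — no error.

No error (correct decision).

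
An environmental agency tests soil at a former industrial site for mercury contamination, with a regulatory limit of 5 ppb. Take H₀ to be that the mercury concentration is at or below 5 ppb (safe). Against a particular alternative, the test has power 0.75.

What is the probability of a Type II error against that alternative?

Power = 1 − β, so β = 1 − 0.75 = 0.25.

0.25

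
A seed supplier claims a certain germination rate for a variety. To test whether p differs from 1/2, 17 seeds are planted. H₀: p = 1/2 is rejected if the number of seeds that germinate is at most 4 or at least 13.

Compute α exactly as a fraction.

1607/32768

α = P(X ≤ 4 or X ≥ 13 | p = 1/2), X ~ Binomial(17, 1/2).
By symmetry, α = 2·P(X ≤ 4) = 2·(1 + 17 + 136 + 680 + 2380)/131072 = 6428/131072 = 1607/32768.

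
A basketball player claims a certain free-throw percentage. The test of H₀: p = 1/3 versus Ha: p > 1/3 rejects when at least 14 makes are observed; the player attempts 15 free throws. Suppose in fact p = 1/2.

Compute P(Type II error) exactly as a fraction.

2047/2048

A Type II error is failing to reject when Ha holds: with p = 1/2, β = P(K ≤ 13).
Equivalently, β = 1 − P(K ≥ 14) = 2047/2048.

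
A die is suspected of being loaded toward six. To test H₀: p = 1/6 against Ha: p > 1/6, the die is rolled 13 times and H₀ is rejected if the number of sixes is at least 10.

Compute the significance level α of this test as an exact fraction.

18883/6530347008

α = P(reject H₀ | H₀ true) = P(S ≥ 10 | p = 1/6), with S ~ Binomial(13, 1/6).
Adding the binomial terms for j = 10 through 13 with p = 1/6 yields 18883/6530347008.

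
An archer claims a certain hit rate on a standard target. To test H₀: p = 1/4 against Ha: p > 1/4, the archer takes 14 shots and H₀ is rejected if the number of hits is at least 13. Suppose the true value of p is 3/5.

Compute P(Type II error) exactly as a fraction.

6054091612/6103515625

β = P(fail to reject H₀ | Ha true) = P(Y ≤ 12 | p = 3/5), Y ~ Binomial(14, 3/5).
Adding the binomial probabilities P(Y=0)+…+P(Y=12) at p = 3/5 gives 6054091612/6103515625.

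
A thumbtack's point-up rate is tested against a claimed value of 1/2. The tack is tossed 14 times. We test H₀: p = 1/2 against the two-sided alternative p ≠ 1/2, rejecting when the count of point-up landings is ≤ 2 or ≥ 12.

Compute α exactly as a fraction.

α = P(K ≤ 2 or K ≥ 12 | p = 1/2), K ~ Binomial(14, 1/2).
Each tail has probability (1 + 14 + 91)/16384; doubling gives α = 212/16384 = 53/4096.

53/4096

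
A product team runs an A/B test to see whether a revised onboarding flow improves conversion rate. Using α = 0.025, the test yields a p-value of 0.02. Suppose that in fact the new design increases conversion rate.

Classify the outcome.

No error (correct decision).

The conventional null hypothesis is that the new design has no effect on conversion rate.
Since p = 0.02 < α = 0.025, H₀ is rejected.
H₀ is false (actually the new design increases conversion rate).
The decision matches the true state — no error.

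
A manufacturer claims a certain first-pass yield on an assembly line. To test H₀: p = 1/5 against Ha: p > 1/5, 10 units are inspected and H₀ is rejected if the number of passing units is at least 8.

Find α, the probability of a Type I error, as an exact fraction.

The Type I error probability is α = P(K ≥ 8) computed under H₀, where K ~ Binomial(10, 1/5).
Summing C(10,j)(1/5)^j(4/5)^{10−j} for j = 8,…,10 gives 761/9765625.

761/9765625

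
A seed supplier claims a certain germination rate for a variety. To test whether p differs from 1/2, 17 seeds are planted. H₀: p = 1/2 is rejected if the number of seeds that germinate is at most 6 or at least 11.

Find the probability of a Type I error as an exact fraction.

The significance level is the null-hypothesis probability of the rejection region {≤6} ∪ {≥11}.
The two tails are symmetric, so α = 2·(1 + 17 + 136 + 680 + 2380 + 6188 + 12376)/2^17 = 43556/131072 = 10889/32768.

10889/32768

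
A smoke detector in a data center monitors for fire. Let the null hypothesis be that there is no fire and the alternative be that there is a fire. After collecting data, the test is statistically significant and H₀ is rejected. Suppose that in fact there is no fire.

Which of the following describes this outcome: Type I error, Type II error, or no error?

Type I error

H₀ was rejected, but H₀ is actually true.
Rejecting a true null hypothesis is a Type I error (false positive).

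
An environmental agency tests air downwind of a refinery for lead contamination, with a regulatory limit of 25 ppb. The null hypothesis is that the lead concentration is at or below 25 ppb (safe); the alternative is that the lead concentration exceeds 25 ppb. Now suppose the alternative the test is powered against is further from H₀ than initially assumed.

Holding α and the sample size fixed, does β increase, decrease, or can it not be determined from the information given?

The further the true parameter sits from the null value, the more of the Ha sampling distribution falls in the rejection region.

It decreases.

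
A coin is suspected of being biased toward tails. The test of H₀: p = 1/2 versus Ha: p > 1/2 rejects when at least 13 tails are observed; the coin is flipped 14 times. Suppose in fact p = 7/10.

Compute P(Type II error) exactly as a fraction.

95252438490057/100000000000000

β = P(fail to reject H₀ | Ha true) = P(S ≤ 12 | p = 7/10), S ~ Binomial(14, 7/10).
Summing C(14,j)·(7/10)^j·(3/10)^{14-j} for j = 0..12 gives 95252438490057/100000000000000.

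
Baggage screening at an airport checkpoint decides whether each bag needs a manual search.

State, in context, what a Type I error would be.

With the conventional null hypothesis that the bag contains no prohibited items:
A Type I error is rejecting H₀ when H₀ is true.
Here that means flagging the bag for a manual search when actually the bag contains no prohibited items.

A Type I error would mean concluding that the bag contains a prohibited item when in fact the bag contains no prohibited items.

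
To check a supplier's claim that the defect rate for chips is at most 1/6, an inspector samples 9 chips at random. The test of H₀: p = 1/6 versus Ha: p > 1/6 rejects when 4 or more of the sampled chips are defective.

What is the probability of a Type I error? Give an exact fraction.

The significance level is the probability, assuming p = 1/6, of seeing 4 or more defectives in 9 draws.
α = 1 − P(X ≤ 3) = 1 − 4796875/5038848 = 241973/5038848.

241973/5038848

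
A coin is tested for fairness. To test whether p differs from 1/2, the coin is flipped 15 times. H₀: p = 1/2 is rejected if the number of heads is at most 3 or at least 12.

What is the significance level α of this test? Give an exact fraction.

The significance level is the null-hypothesis probability of the rejection region {≤3} ∪ {≥12}.
Each tail has probability (1 + 15 + 105 + 455)/32768; doubling gives α = 1152/32768 = 9/256.

9/256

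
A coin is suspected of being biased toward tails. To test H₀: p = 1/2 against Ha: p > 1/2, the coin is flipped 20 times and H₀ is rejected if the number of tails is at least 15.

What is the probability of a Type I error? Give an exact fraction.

5425/262144

Under H₀, Y ~ Binomial(20, 1/2), and α = P(Y ≥ 15).
Summing the upper tail: (15504 + 4845 + 1140 + 190 + 20 + 1) / 2^20 = 21700/1048576 = 5425/262144.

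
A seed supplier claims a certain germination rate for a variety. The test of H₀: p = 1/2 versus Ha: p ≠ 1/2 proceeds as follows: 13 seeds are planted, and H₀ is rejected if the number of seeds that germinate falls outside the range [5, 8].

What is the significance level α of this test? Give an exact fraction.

The significance level is the null-hypothesis probability of the rejection region {≤4} ∪ {≥9}.
By symmetry, α = 2·P(Y ≤ 4) = 2·(1 + 13 + 78 + 286 + 715)/8192 = 2186/8192 = 1093/4096.

1093/4096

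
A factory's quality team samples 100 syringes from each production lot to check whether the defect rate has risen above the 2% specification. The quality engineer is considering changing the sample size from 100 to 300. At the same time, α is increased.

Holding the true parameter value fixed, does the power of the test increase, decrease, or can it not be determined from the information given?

Increasing n separates the H₀ and Ha sampling distributions, so under Ha fewer outcomes land in the acceptance region. Relaxing α lowers the evidence threshold; under Ha, outcomes that previously fell short now trigger rejection. Both changes push β in the same direction.
Since power = 1 − β and β decreases, power increases.

It increases.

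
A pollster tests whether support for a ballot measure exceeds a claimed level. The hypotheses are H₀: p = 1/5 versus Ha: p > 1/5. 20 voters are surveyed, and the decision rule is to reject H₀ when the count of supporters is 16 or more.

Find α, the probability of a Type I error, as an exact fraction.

The Type I error probability is α = P(S ≥ 16) computed under H₀, where S ~ Binomial(20, 1/5).
Summing C(20,j)(1/5)^j(4/5)^{20−j} for j = 16,…,20 gives 1316401/95367431640625.

1316401/95367431640625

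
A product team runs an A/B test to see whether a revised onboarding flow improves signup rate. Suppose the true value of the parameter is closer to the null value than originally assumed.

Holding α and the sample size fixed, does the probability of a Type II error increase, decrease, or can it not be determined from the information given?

It increases.

A smaller true effect puts the Ha sampling distribution closer to H₀, so more of it falls in the non-rejection region.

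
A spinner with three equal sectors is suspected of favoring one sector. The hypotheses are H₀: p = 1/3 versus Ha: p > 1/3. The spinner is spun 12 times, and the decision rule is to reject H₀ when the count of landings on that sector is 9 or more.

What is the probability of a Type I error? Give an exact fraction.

683/177147

α = P(reject H₀ | H₀ true) = P(Y ≥ 9 | p = 1/3), with Y ~ Binomial(12, 1/3).
Summing C(12,j)(1/3)^j(2/3)^{12−j} for j = 9,…,12 gives 683/177147.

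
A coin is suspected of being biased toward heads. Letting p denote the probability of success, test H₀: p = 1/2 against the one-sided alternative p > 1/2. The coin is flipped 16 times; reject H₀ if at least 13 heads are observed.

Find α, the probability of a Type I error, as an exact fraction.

697/65536

The Type I error probability is α = P(X ≥ 13) computed under H₀, where X ~ Binomial(16, 1/2).
P(X ≥ 13) = [C(16,13) + C(16,14) + C(16,15) + C(16,16)] / 2^16 = (560 + 120 + 16 + 1) / 65536 = 697/65536.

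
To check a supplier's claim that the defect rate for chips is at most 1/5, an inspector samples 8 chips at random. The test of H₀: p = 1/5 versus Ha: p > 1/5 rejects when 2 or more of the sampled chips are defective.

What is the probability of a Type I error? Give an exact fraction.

α = P(reject H₀ | H₀ true) = P(S ≥ 2 | p = 1/5), S ~ Binomial(8, 1/5).
Via the complement, α = 1 − Σ_{j=0}^{1} C(8,j)(1/5)^j(4/5)^{8-j} = 194017/390625.

194017/390625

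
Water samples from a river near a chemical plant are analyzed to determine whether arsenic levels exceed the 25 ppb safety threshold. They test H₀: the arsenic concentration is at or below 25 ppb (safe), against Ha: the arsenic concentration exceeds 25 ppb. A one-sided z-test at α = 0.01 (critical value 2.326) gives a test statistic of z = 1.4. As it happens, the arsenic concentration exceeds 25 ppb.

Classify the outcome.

Since z = 1.4 ≤ z* = 2.326, H₀ is not rejected.
H₀ is false (actually the arsenic concentration exceeds 25 ppb).
Failing to reject a false H₀ is a Type II error.

Type II error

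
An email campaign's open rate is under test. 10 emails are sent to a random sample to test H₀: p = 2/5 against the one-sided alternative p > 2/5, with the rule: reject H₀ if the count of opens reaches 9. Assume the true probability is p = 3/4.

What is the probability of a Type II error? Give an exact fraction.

Under the alternative p = 3/4, Y ~ Binomial(10, 3/4); β is the probability the test does not reject, P(Y < 9).
Summing C(10,j)·(3/4)^j·(1/4)^{10-j} for j = 0..8 gives 792697/1048576.

792697/1048576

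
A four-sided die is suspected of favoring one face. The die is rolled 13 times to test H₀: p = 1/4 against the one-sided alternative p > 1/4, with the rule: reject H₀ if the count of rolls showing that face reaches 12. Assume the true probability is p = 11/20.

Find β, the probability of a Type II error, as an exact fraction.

A Type II error is failing to reject when Ha holds: with p = 11/20, β = P(K ≤ 11).
Adding the binomial probabilities P(K=0)+…+P(K=11) at p = 11/20 gives 636861571623279/640000000000000.

636861571623279/640000000000000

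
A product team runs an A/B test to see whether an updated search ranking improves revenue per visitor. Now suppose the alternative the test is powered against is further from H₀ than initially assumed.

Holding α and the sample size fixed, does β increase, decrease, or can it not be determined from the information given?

A larger true effect moves the Ha sampling distribution further from the H₀ critical value, making rejection more likely when Ha is true.

It decreases.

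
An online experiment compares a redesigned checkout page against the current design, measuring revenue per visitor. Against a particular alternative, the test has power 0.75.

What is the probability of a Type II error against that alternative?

0.25

Power = 1 − β, so β = 1 − 0.75 = 0.25.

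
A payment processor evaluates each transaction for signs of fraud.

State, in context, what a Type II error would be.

A Type II error would mean concluding that the transaction is legitimate (or at least failing to establish that the transaction is fraudulent) when in fact the transaction is fraudulent.

With the conventional null hypothesis that the transaction is legitimate:
A Type II error is failing to reject H₀ when H₀ is false.
Here that means approving the transaction when actually the transaction is fraudulent.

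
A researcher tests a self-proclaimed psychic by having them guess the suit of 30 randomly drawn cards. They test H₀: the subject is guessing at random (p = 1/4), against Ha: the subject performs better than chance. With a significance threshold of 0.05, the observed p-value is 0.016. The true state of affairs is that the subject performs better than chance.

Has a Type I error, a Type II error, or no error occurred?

No error (correct decision).

Since p = 0.016 < α = 0.05, H₀ is rejected.
H₀ is false (actually the subject performs better than chance).
The decision matches the true state — no error.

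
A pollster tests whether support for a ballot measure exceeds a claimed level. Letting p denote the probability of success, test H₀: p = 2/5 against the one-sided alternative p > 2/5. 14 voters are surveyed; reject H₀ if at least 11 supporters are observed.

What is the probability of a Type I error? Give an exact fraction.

The Type I error probability is α = P(K ≥ 11) computed under H₀, where K ~ Binomial(14, 2/5).
Summing C(14,j)(2/5)^j(3/5)^{14−j} for j = 11,…,14 gives 23842816/6103515625.

23842816/6103515625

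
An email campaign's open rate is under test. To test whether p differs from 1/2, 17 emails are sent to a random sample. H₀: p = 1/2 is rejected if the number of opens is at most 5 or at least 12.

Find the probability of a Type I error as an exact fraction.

4701/32768

The significance level is the null-hypothesis probability of the rejection region {≤5} ∪ {≥12}.
The two tails are symmetric, so α = 2·(1 + 17 + 136 + 680 + 2380 + 6188)/2^17 = 18804/131072 = 4701/32768.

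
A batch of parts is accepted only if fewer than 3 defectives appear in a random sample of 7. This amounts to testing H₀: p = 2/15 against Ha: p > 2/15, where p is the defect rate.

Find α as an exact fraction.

α = P(reject H₀ | H₀ true) = P(K ≥ 3 | p = 2/15), K ~ Binomial(7, 2/15).
α = 1 − P(K ≤ 2) = 1 − 10767497/11390625 = 623128/11390625.

623128/11390625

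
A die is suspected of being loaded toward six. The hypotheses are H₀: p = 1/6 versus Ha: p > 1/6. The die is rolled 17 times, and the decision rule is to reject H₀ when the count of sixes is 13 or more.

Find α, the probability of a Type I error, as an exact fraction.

The Type I error probability is α = P(K ≥ 13) computed under H₀, where K ~ Binomial(17, 1/6).
Summing C(17,j)(1/6)^j(5/6)^{17−j} for j = 13,…,17 gives 787993/8463329722368.

787993/8463329722368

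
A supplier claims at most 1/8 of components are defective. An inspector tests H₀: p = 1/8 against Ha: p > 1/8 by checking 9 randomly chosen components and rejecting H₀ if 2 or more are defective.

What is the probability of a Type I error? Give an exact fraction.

2623807/8388608

Under H₀, S ~ Binomial(9, 1/8); the Type I error rate is P(S ≥ 2).
Via the complement, α = 1 − Σ_{j=0}^{1} C(9,j)(1/8)^j(7/8)^{9-j} = 2623807/8388608.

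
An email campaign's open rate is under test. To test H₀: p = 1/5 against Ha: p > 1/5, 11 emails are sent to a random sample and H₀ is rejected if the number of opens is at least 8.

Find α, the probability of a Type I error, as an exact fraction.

α = P(reject H₀ | H₀ true) = P(K ≥ 8 | p = 1/5), with K ~ Binomial(11, 1/5).
Adding the binomial terms for j = 8 through 11 with p = 1/5 yields 2297/9765625.

2297/9765625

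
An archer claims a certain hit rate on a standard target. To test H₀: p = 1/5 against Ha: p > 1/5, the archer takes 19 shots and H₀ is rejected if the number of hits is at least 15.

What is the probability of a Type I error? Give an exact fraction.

The Type I error probability is α = P(S ≥ 15) computed under H₀, where S ~ Binomial(19, 1/5).
Adding the binomial terms for j = 15 through 19 with p = 1/5 yields 211417/3814697265625.

211417/3814697265625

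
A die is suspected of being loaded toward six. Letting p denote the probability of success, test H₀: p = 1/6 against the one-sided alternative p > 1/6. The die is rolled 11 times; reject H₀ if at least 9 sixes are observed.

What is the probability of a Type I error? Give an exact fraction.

α = P(reject H₀ | H₀ true) = P(X ≥ 9 | p = 1/6), with X ~ Binomial(11, 1/6).
Adding the binomial terms for j = 9 through 11 with p = 1/6 yields 53/13436928.

53/13436928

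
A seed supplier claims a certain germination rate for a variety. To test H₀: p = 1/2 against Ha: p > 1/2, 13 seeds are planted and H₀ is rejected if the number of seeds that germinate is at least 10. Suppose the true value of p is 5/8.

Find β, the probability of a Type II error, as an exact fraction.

Under the alternative p = 5/8, S ~ Binomial(13, 5/8); β is the probability the test does not reject, P(S < 10).
Adding the binomial probabilities P(S=0)+…+P(S=9) at p = 5/8 gives 107331531597/137438953472.

107331531597/137438953472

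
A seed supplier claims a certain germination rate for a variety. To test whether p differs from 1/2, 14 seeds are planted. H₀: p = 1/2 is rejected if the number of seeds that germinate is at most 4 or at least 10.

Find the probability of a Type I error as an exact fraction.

Under H₀, K ~ Binomial(14, 1/2); α is the probability of landing in either tail, P(K ≤ 4) + P(K ≥ 10).
By symmetry, α = 2·P(K ≤ 4) = 2·(1 + 14 + 91 + 364 + 1001)/16384 = 2942/16384 = 1471/8192.

1471/8192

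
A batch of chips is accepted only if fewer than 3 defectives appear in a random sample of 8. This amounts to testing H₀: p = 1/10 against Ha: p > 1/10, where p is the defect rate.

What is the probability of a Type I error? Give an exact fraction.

3809179/100000000

α = P(reject H₀ | H₀ true) = P(X ≥ 3 | p = 1/10), X ~ Binomial(8, 1/10).
Via the complement, α = 1 − Σ_{j=0}^{2} C(8,j)(1/10)^j(9/10)^{8-j} = 3809179/100000000.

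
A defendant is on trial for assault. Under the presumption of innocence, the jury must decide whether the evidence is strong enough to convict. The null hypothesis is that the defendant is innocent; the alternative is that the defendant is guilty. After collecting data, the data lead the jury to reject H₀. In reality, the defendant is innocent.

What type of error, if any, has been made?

H₀ was rejected, but H₀ is actually true.
Rejecting a true null hypothesis is a Type I error (false positive).

Type I error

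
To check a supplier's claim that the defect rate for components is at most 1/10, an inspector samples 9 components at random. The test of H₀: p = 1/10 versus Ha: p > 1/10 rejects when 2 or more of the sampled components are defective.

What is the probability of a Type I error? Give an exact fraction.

α = P(reject H₀ | H₀ true) = P(X ≥ 2 | p = 1/10), X ~ Binomial(9, 1/10).
Via the complement, α = 1 − Σ_{j=0}^{1} C(9,j)(1/10)^j(9/10)^{9-j} = 112579511/500000000.

112579511/500000000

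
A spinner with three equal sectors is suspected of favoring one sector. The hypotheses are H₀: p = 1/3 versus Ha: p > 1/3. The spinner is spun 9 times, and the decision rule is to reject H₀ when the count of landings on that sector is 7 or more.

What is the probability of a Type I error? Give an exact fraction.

α = P(reject H₀ | H₀ true) = P(X ≥ 7 | p = 1/3), with X ~ Binomial(9, 1/3).
Summing C(9,j)(1/3)^j(2/3)^{9−j} for j = 7,…,9 gives 163/19683.

163/19683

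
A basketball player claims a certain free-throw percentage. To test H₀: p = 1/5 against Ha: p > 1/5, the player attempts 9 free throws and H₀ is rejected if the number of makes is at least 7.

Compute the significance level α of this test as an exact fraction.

Under H₀, S ~ Binomial(9, 1/5), and α = P(S ≥ 7).
Summing C(9,j)(1/5)^j(4/5)^{9−j} for j = 7,…,9 gives 613/1953125.

613/1953125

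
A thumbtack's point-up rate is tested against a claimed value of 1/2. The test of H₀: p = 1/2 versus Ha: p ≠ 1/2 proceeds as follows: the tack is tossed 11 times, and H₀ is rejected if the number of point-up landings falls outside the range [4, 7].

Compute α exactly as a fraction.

29/128

Under H₀, S ~ Binomial(11, 1/2); α is the probability of landing in either tail, P(S ≤ 3) + P(S ≥ 8).
The two tails are symmetric, so α = 2·(1 + 11 + 55 + 165)/2^11 = 464/2048 = 29/128.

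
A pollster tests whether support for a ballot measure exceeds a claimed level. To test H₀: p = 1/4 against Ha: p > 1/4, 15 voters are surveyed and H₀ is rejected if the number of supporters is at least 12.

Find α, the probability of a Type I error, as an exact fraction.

α = P(reject H₀ | H₀ true) = P(S ≥ 12 | p = 1/4), with S ~ Binomial(15, 1/4).
Summing C(15,j)(1/4)^j(3/4)^{15−j} for j = 12,…,15 gives 3319/268435456.

3319/268435456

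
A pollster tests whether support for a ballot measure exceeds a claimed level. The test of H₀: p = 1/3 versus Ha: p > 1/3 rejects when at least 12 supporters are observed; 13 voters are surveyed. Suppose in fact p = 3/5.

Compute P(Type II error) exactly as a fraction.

Under the alternative p = 3/5, Y ~ Binomial(13, 3/5); β is the probability the test does not reject, P(Y < 12).
Summing C(13,j)·(3/5)^j·(2/5)^{13-j} for j = 0..11 gives 1205291336/1220703125.

1205291336/1220703125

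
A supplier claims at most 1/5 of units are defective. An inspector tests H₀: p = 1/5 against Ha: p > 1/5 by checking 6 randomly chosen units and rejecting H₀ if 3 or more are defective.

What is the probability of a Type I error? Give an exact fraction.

309/3125

α = P(reject H₀ | H₀ true) = P(S ≥ 3 | p = 1/5), S ~ Binomial(6, 1/5).
Computing the lower-tail complement: 1 − 2816/3125 = 309/3125.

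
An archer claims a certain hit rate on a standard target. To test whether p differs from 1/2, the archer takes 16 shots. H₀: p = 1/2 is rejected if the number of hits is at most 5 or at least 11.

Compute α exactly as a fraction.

6885/32768

α = P(K ≤ 5 or K ≥ 11 | p = 1/2), K ~ Binomial(16, 1/2).
By symmetry, α = 2·P(K ≤ 5) = 2·(1 + 16 + 120 + 560 + 1820 + 4368)/65536 = 13770/65536 = 6885/32768.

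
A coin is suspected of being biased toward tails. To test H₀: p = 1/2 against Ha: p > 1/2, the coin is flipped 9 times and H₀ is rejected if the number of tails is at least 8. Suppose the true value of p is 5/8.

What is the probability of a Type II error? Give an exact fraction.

Under the alternative p = 5/8, K ~ Binomial(9, 5/8); β is the probability the test does not reject, P(K < 8).
Adding the binomial probabilities P(K=0)+…+P(K=7) at p = 5/8 gives 3803679/4194304.

3803679/4194304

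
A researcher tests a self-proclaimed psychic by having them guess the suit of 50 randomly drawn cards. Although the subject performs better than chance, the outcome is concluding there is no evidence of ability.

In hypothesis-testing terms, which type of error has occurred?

Type II error

The null hypothesis here is that the subject is guessing at random (p = 1/4).
'Concluding there is no evidence of ability' corresponds to failing to reject H₀.
H₀ was not rejected but H₀ is false — a Type II error (false negative).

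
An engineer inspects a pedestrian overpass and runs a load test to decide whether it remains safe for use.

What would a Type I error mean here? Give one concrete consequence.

With the conventional null hypothesis that the structure meets the required load capacity (safe):
A Type I error is rejecting H₀ when H₀ is true.
Here that means closing the structure for repairs when actually the structure meets the required load capacity (safe).

A Type I error would mean concluding that the structure is structurally deficient when in fact the structure meets the required load capacity (safe). Consequence: a sound structure is closed unnecessarily, at significant cost and disruption.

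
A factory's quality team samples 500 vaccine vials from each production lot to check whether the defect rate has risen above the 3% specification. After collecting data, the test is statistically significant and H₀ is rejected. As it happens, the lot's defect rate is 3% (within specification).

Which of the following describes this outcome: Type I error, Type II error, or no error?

Type I error

The conventional null hypothesis here is that the lot's defect rate is 3% (within specification).
H₀ was rejected, but H₀ is actually true.
Rejecting a true null hypothesis is a Type I error (false positive).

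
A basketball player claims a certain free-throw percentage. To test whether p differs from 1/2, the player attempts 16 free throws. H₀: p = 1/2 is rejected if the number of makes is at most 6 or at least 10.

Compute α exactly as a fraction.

14893/32768

Under H₀, Y ~ Binomial(16, 1/2); α is the probability of landing in either tail, P(Y ≤ 6) + P(Y ≥ 10).
Each tail has probability (1 + 16 + 120 + 560 + 1820 + 4368 + 8008)/65536; doubling gives α = 29786/65536 = 14893/32768.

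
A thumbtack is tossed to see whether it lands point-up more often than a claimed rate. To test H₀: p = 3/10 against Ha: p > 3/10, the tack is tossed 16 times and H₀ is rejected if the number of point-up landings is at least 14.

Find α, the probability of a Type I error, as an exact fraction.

1190959281/400000000000000

Under H₀, K ~ Binomial(16, 3/10), and α = P(K ≥ 14).
P(K ≥ 14) = Σ_{j=14}^{16} C(16,j)·(3/10)^j·(7/10)^{16-j} = 1190959281/400000000000000.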